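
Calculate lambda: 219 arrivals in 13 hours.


lambda = total arrivals / time = 219 / 13 = 16.85 per hour

16.85 per hour


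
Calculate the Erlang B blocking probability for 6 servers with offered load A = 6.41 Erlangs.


B(N,A) = (A^N/N!) / sum(A^k/k!, k=0..N) with N=6, A=6.41 = 0.2931

0.2931


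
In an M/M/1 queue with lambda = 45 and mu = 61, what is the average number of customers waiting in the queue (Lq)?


rho = 45/61; Lq = rho^2/(1-rho) = 2.07

2.07


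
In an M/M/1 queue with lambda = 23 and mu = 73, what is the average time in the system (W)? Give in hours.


W = 1/(mu - lambda) = 1/(73 - 23) = 0.02 hours

0.02 hours


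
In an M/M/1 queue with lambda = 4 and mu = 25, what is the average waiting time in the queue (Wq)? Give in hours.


rho = 4/25; Wq = rho/(mu - lambda) = 0.0076 hours

0.0076 hours


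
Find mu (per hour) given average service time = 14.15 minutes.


mu = 60 / avg_service_time = 60 / 14.15 = 4.24 per hour

4.24 per hour


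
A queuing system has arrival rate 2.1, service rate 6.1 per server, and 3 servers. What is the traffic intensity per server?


rho = lambda / (c * mu) = 2.1 / (3 * 6.1) = 0.1148

0.1148


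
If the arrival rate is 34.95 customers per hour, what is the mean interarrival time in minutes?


Mean interarrival time = 60/lambda = 60/34.95 = 1.72 minutes

1.72 minutes


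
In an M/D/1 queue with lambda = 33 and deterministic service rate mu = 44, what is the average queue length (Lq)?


M/D/1: Lq = rho^2 / (2*(1-rho)) where rho = 33/44; Lq = 1.13

1.13


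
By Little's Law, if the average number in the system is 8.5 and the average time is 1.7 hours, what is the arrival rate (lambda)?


lambda = L / W = 8.5 / 1.7 = 5.0 per hour

5.0 per hour


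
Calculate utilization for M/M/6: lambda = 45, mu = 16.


rho = lambda/(c*mu) = 45/(6*16) = 0.4688

0.4688


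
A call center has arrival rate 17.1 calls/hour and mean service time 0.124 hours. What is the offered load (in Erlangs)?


Offered load a = lambda * E[S] = 17.1 * 0.124 = 2.12 Erlangs

2.12 Erlangs


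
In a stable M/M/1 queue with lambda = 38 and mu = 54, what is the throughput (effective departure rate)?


For a stable queue (lambda < mu), throughput = lambda = 38 per hour

38 per hour


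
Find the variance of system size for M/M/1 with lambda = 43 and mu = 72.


rho = 43/72; Var(N) = rho/(1-rho)^2 = 3.68

3.68


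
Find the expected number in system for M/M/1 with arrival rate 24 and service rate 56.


rho = 24/56; L = rho/(1-rho) = 0.75

0.75


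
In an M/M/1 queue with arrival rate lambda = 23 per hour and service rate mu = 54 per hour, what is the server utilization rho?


rho = lambda/mu = 23/54 = 0.4259

0.4259


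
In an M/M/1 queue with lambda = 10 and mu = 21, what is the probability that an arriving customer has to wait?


P(wait) = rho = lambda/mu = 10/21 = 0.4762

0.4762


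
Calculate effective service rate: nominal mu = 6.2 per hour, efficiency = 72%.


Effective rate = mu * efficiency = 6.2 * 0.72 = 4.46 per hour

4.46 per hour


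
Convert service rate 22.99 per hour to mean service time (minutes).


Mean service time = 60/mu = 60/22.99 = 2.61 minutes

2.61 minutes


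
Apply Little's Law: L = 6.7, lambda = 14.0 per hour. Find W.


W = L / lambda = 6.7 / 14.0 = 0.4786 hours

0.4786 hours


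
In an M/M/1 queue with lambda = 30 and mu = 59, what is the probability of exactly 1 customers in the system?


rho = 30/59; P(n) = (1-rho)*rho^n = (1-30/59)*(30/59)^1 = 0.2499

0.2499


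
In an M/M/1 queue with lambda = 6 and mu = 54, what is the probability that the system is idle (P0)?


P0 = 1 - rho = 1 - 6/54 = 0.8889

0.8889


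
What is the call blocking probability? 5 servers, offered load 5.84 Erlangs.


B(N,A) = (A^N/N!) / sum(A^k/k!, k=0..N) with N=5, A=5.84 = 0.3491

0.3491


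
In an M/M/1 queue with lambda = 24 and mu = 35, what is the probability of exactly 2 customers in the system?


rho = 24/35; P(n) = (1-rho)*rho^n = (1-24/35)*(24/35)^2 = 0.1478

0.1478


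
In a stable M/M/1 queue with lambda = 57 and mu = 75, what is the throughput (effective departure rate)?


For a stable queue (lambda < mu), throughput = lambda = 57 per hour

57 per hour


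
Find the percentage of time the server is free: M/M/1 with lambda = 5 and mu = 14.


Idle fraction = (1 - rho) * 100 = (1 - 5/14) * 100 = 64.3%

64.3%


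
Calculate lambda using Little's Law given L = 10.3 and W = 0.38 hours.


lambda = L / W = 10.3 / 0.38 = 27.11 per hour

27.11 per hour


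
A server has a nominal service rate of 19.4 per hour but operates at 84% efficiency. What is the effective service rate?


Effective rate = mu * efficiency = 19.4 * 0.84 = 16.3 per hour

16.3 per hour


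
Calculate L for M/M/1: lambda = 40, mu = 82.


rho = 40/82; L = rho/(1-rho) = 0.95

0.95


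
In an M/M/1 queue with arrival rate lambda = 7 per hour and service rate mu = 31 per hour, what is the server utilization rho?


rho = lambda/mu = 7/31 = 0.2258

0.2258


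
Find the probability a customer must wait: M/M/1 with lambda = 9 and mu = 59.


P(wait) = rho = lambda/mu = 9/59 = 0.1525

0.1525


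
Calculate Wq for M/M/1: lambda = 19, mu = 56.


rho = 19/56; Wq = rho/(mu - lambda) = 0.0092 hours

0.0092 hours


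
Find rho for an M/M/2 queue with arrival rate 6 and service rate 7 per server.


rho = lambda/(c*mu) = 6/(2*7) = 0.4286

0.4286


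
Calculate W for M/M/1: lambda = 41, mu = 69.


W = 1/(mu - lambda) = 1/(69 - 41) = 0.0357 hours

0.0357 hours


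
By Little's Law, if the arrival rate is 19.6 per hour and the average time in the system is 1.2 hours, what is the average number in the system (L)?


L = lambda * W = 19.6 * 1.2 = 23.52

23.52


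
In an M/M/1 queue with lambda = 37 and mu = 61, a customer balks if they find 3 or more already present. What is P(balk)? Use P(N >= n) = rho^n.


P(N >= 3) = rho^3 = (37/61)^3 = 0.2232

0.2232


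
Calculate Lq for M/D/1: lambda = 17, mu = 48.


M/D/1: Lq = rho^2 / (2*(1-rho)) where rho = 17/48; Lq = 0.1

0.1


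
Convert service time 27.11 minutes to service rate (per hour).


mu = 60 / avg_service_time = 60 / 27.11 = 2.21 per hour

2.21 per hour


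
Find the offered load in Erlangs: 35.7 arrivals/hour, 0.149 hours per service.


Offered load a = lambda * E[S] = 35.7 * 0.149 = 5.32 Erlangs

5.32 Erlangs


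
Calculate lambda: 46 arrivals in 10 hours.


lambda = total arrivals / time = 46 / 10 = 4.6 per hour

4.6 per hour


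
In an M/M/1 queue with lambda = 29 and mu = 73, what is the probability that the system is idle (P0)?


P0 = 1 - rho = 1 - 29/73 = 0.6027

0.6027


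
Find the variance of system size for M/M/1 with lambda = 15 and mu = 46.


rho = 15/46; Var(N) = rho/(1-rho)^2 = 0.72

0.72


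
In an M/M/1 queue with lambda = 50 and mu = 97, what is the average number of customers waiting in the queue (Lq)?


rho = 50/97; Lq = rho^2/(1-rho) = 0.55

0.55


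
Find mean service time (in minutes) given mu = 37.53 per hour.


Mean service time = 60/mu = 60/37.53 = 1.6 minutes

1.6 minutes


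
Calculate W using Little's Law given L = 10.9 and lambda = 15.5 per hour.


W = L / lambda = 10.9 / 15.5 = 0.7032 hours

0.7032 hours


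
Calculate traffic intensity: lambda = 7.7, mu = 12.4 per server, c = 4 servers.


rho = lambda / (c * mu) = 7.7 / (4 * 12.4) = 0.1552

0.1552


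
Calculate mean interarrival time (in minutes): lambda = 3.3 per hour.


Mean interarrival time = 60/lambda = 60/3.3 = 18.18 minutes

18.18 minutes


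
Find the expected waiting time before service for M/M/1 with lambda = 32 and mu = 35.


rho = 32/35; Wq = rho/(mu - lambda) = 0.3048 hours

0.3048 hours


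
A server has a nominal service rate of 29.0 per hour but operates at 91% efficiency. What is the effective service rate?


Effective rate = mu * efficiency = 29.0 * 0.91 = 26.39 per hour

26.39 per hour


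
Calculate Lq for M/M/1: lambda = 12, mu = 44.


rho = 12/44; Lq = rho^2/(1-rho) = 0.1

0.1


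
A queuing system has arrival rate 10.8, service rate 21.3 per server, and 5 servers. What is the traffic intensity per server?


rho = lambda / (c * mu) = 10.8 / (5 * 21.3) = 0.1014

0.1014


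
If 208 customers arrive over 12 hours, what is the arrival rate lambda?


lambda = total arrivals / time = 208 / 12 = 17.33 per hour

17.33 per hour


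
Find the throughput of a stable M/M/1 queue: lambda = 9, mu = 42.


For a stable queue (lambda < mu), throughput = lambda = 9 per hour

9 per hour


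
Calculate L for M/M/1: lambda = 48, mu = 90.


rho = 48/90; L = rho/(1-rho) = 1.14

1.14


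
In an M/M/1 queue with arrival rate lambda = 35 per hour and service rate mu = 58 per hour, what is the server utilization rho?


rho = lambda/mu = 35/58 = 0.6034

0.6034


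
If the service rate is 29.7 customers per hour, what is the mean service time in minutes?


Mean service time = 60/mu = 60/29.7 = 2.02 minutes

2.02 minutes


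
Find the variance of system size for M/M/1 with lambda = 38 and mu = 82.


rho = 38/82; Var(N) = rho/(1-rho)^2 = 1.61

1.61


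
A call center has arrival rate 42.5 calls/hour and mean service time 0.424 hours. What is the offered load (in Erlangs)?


Offered load a = lambda * E[S] = 42.5 * 0.424 = 18.02 Erlangs

18.02 Erlangs


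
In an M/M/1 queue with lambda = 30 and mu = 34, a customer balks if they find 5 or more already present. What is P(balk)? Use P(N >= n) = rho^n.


P(N >= 5) = rho^5 = (30/34)^5 = 0.5348

0.5348


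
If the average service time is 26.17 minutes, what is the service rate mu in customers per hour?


mu = 60 / avg_service_time = 60 / 26.17 = 2.29 per hour

2.29 per hour


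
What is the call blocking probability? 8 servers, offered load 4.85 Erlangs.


B(N,A) = (A^N/N!) / sum(A^k/k!, k=0..N) with N=8, A=4.85 = 0.0632

0.0632


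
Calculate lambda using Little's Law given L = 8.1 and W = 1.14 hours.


lambda = L / W = 8.1 / 1.14 = 7.11 per hour

7.11 per hour


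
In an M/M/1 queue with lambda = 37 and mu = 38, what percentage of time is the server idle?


Idle fraction = (1 - rho) * 100 = (1 - 37/38) * 100 = 2.6%

2.6%


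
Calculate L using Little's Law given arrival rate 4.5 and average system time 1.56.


L = lambda * W = 4.5 * 1.56 = 7.02

7.02


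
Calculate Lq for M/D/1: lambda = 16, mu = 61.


M/D/1: Lq = rho^2 / (2*(1-rho)) where rho = 16/61; Lq = 0.05

0.05


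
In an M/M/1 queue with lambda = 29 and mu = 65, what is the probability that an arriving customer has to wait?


P(wait) = rho = lambda/mu = 29/65 = 0.4462

0.4462


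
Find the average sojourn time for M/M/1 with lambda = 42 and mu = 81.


W = 1/(mu - lambda) = 1/(81 - 42) = 0.0256 hours

0.0256 hours


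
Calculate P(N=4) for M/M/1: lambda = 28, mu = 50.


rho = 28/50; P(n) = (1-rho)*rho^n = (1-28/50)*(28/50)^4 = 0.0433

0.0433


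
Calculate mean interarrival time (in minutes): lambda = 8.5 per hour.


Mean interarrival time = 60/lambda = 60/8.5 = 7.06 minutes

7.06 minutes


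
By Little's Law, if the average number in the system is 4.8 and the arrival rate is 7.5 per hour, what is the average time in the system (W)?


W = L / lambda = 4.8 / 7.5 = 0.64 hours

0.64 hours


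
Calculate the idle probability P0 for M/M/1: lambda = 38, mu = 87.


P0 = 1 - rho = 1 - 38/87 = 0.5632

0.5632


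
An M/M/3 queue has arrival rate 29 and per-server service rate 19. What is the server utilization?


rho = lambda/(c*mu) = 29/(3*19) = 0.5088

0.5088


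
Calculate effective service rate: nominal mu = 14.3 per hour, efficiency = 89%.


Effective rate = mu * efficiency = 14.3 * 0.89 = 12.73 per hour

12.73 per hour


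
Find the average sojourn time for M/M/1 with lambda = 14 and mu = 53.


W = 1/(mu - lambda) = 1/(53 - 14) = 0.0256 hours

0.0256 hours


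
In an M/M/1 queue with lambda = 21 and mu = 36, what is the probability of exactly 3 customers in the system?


rho = 21/36; P(n) = (1-rho)*rho^n = (1-21/36)*(21/36)^3 = 0.0827

0.0827


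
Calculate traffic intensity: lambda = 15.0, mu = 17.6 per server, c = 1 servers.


rho = lambda / (c * mu) = 15.0 / (1 * 17.6) = 0.8523

0.8523


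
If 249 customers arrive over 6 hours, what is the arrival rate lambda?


lambda = total arrivals / time = 249 / 6 = 41.5 per hour

41.5 per hour


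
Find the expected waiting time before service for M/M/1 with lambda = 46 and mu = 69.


rho = 46/69; Wq = rho/(mu - lambda) = 0.029 hours

0.029 hours


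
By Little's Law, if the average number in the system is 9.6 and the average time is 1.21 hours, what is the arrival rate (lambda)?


lambda = L / W = 9.6 / 1.21 = 7.93 per hour

7.93 per hour


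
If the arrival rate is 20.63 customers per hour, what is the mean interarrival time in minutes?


Mean interarrival time = 60/lambda = 60/20.63 = 2.91 minutes

2.91 minutes


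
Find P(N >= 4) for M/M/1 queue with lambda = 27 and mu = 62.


P(N >= 4) = rho^4 = (27/62)^4 = 0.036

0.036


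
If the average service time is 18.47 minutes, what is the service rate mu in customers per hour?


mu = 60 / avg_service_time = 60 / 18.47 = 3.25 per hour

3.25 per hour


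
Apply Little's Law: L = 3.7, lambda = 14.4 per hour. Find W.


W = L / lambda = 3.7 / 14.4 = 0.2569 hours

0.2569 hours


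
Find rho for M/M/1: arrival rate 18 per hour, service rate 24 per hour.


rho = lambda/mu = 18/24 = 0.75

0.75


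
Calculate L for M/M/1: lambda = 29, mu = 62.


rho = 29/62; L = rho/(1-rho) = 0.88

0.88


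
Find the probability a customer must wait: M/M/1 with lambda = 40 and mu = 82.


P(wait) = rho = lambda/mu = 40/82 = 0.4878

0.4878


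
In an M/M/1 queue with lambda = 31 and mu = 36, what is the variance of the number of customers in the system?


rho = 31/36; Var(N) = rho/(1-rho)^2 = 44.64

44.64


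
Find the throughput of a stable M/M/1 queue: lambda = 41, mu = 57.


For a stable queue (lambda < mu), throughput = lambda = 41 per hour

41 per hour


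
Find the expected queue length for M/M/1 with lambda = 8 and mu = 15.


rho = 8/15; Lq = rho^2/(1-rho) = 0.61

0.61


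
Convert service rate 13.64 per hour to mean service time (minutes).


Mean service time = 60/mu = 60/13.64 = 4.4 minutes

4.4 minutes


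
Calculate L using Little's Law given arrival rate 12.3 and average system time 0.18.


L = lambda * W = 12.3 * 0.18 = 2.21

2.21


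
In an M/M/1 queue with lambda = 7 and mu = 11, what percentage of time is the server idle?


Idle fraction = (1 - rho) * 100 = (1 - 7/11) * 100 = 36.4%

36.4%


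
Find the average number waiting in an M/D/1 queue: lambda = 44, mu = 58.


M/D/1: Lq = rho^2 / (2*(1-rho)) where rho = 44/58; Lq = 1.19

1.19


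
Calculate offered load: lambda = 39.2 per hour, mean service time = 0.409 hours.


Offered load a = lambda * E[S] = 39.2 * 0.409 = 16.03 Erlangs

16.03 Erlangs


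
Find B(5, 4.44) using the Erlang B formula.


B(N,A) = (A^N/N!) / sum(A^k/k!, k=0..N) with N=5, A=4.44 = 0.2378

0.2378


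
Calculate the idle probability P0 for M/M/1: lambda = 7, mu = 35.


P0 = 1 - rho = 1 - 7/35 = 0.8

0.8


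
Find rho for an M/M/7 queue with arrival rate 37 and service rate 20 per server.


rho = lambda/(c*mu) = 37/(7*20) = 0.2643

0.2643


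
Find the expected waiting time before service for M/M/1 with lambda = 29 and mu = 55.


rho = 29/55; Wq = rho/(mu - lambda) = 0.0203 hours

0.0203 hours


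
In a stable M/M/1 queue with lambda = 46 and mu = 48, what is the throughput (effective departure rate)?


For a stable queue (lambda < mu), throughput = lambda = 46 per hour

46 per hour


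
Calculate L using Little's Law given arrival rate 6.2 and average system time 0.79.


L = lambda * W = 6.2 * 0.79 = 4.9

4.9


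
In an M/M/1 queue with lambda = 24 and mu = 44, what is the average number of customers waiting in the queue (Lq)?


rho = 24/44; Lq = rho^2/(1-rho) = 0.65

0.65


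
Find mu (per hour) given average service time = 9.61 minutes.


mu = 60 / avg_service_time = 60 / 9.61 = 6.24 per hour

6.24 per hour


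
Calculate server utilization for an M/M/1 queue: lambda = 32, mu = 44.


rho = lambda/mu = 32/44 = 0.7273

0.7273


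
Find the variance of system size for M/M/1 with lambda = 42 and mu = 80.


rho = 42/80; Var(N) = rho/(1-rho)^2 = 2.33

2.33


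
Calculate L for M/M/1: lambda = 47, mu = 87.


rho = 47/87; L = rho/(1-rho) = 1.18

1.18


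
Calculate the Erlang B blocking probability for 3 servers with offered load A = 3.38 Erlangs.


B(N,A) = (A^N/N!) / sum(A^k/k!, k=0..N) with N=3, A=3.38 = 0.3894

0.3894


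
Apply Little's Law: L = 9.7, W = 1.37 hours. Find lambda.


lambda = L / W = 9.7 / 1.37 = 7.08 per hour

7.08 per hour


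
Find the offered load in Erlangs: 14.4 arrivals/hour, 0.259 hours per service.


Offered load a = lambda * E[S] = 14.4 * 0.259 = 3.73 Erlangs

3.73 Erlangs


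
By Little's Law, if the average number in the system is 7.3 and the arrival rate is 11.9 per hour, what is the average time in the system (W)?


W = L / lambda = 7.3 / 11.9 = 0.6134 hours

0.6134 hours


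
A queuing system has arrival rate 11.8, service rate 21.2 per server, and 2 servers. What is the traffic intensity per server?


rho = lambda / (c * mu) = 11.8 / (2 * 21.2) = 0.2783

0.2783


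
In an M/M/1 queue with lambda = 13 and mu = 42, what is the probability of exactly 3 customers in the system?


rho = 13/42; P(n) = (1-rho)*rho^n = (1-13/42)*(13/42)^3 = 0.0205

0.0205


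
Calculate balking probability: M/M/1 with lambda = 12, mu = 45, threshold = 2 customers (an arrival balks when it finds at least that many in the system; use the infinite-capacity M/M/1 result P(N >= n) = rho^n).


P(N >= 2) = rho^2 = (12/45)^2 = 0.0711

0.0711


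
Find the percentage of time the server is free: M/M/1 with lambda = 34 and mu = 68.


Idle fraction = (1 - rho) * 100 = (1 - 34/68) * 100 = 50.0%

50.0%


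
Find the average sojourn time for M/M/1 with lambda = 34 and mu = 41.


W = 1/(mu - lambda) = 1/(41 - 34) = 0.1429 hours

0.1429 hours


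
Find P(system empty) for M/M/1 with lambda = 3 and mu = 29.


P0 = 1 - rho = 1 - 3/29 = 0.8966

0.8966


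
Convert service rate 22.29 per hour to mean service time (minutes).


Mean service time = 60/mu = 60/22.29 = 2.69 minutes

2.69 minutes


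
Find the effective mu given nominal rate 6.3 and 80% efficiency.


Effective rate = mu * efficiency = 6.3 * 0.8 = 5.04 per hour

5.04 per hour


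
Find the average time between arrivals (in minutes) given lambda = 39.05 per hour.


Mean interarrival time = 60/lambda = 60/39.05 = 1.54 minutes

1.54 minutes


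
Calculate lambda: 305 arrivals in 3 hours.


lambda = total arrivals / time = 305 / 3 = 101.67 per hour

101.67 per hour


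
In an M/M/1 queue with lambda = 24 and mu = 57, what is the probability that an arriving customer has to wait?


P(wait) = rho = lambda/mu = 24/57 = 0.4211

0.4211


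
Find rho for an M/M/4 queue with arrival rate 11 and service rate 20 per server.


rho = lambda/(c*mu) = 11/(4*20) = 0.1375

0.1375


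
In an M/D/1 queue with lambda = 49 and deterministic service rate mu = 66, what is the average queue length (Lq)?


M/D/1: Lq = rho^2 / (2*(1-rho)) where rho = 49/66; Lq = 1.07

1.07


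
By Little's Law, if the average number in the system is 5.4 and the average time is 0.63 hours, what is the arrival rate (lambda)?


lambda = L / W = 5.4 / 0.63 = 8.57 per hour

8.57 per hour


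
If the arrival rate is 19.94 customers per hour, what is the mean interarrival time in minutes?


Mean interarrival time = 60/lambda = 60/19.94 = 3.01 minutes

3.01 minutes


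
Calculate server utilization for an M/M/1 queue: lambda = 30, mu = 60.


rho = lambda/mu = 30/60 = 0.5

0.5


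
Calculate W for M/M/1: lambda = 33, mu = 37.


W = 1/(mu - lambda) = 1/(37 - 33) = 0.25 hours

0.25 hours


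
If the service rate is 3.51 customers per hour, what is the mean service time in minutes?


Mean service time = 60/mu = 60/3.51 = 17.09 minutes

17.09 minutes


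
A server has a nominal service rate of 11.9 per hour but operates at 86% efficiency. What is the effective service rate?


Effective rate = mu * efficiency = 11.9 * 0.86 = 10.23 per hour

10.23 per hour


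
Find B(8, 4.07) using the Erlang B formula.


B(N,A) = (A^N/N!) / sum(A^k/k!, k=0..N) with N=8, A=4.07 = 0.0327

0.0327


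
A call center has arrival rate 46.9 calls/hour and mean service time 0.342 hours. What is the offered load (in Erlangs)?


Offered load a = lambda * E[S] = 46.9 * 0.342 = 16.04 Erlangs

16.04 Erlangs


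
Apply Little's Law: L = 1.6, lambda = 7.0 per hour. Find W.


W = L / lambda = 1.6 / 7.0 = 0.2286 hours

0.2286 hours


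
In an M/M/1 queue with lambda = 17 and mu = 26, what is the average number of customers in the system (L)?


rho = 17/26; L = rho/(1-rho) = 1.89

1.89


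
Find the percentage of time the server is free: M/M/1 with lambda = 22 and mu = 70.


Idle fraction = (1 - rho) * 100 = (1 - 22/70) * 100 = 68.6%

68.6%


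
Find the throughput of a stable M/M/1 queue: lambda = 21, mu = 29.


For a stable queue (lambda < mu), throughput = lambda = 21 per hour

21 per hour


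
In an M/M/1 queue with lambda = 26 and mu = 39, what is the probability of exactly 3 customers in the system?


rho = 26/39; P(n) = (1-rho)*rho^n = (1-26/39)*(26/39)^3 = 0.0988

0.0988


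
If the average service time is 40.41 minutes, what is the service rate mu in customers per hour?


mu = 60 / avg_service_time = 60 / 40.41 = 1.48 per hour

1.48 per hour


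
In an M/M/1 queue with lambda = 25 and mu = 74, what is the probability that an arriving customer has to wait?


P(wait) = rho = lambda/mu = 25/74 = 0.3378

0.3378


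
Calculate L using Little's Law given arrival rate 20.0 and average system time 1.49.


L = lambda * W = 20.0 * 1.49 = 29.8

29.8


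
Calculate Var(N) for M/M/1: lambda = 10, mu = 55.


rho = 10/55; Var(N) = rho/(1-rho)^2 = 0.27

0.27


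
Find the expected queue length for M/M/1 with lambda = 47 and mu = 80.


rho = 47/80; Lq = rho^2/(1-rho) = 0.84

0.84


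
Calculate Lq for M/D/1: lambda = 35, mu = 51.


M/D/1: Lq = rho^2 / (2*(1-rho)) where rho = 35/51; Lq = 0.75

0.75


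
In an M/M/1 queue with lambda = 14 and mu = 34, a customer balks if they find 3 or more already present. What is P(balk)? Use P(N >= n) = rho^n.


P(N >= 3) = rho^3 = (14/34)^3 = 0.0698

0.0698


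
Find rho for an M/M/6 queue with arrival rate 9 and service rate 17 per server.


rho = lambda/(c*mu) = 9/(6*17) = 0.0882

0.0882


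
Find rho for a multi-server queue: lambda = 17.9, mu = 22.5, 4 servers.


rho = lambda / (c * mu) = 17.9 / (4 * 22.5) = 0.1989

0.1989


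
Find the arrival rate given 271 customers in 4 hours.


lambda = total arrivals / time = 271 / 4 = 67.75 per hour

67.75 per hour


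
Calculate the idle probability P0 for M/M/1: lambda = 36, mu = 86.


P0 = 1 - rho = 1 - 36/86 = 0.5814

0.5814


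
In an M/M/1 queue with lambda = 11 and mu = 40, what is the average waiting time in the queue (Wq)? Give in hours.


rho = 11/40; Wq = rho/(mu - lambda) = 0.0095 hours

0.0095 hours


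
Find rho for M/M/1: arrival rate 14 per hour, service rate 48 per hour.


rho = lambda/mu = 14/48 = 0.2917

0.2917


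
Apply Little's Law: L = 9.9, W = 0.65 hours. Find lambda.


lambda = L / W = 9.9 / 0.65 = 15.23 per hour

15.23 per hour


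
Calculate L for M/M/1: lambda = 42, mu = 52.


rho = 42/52; L = rho/(1-rho) = 4.2

4.2


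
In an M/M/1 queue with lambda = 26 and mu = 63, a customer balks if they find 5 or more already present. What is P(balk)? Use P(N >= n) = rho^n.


P(N >= 5) = rho^5 = (26/63)^5 = 0.012

0.012


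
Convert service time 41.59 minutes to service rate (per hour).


mu = 60 / avg_service_time = 60 / 41.59 = 1.44 per hour

1.44 per hour


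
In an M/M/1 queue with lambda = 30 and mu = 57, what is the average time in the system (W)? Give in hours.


W = 1/(mu - lambda) = 1/(57 - 30) = 0.037 hours

0.037 hours


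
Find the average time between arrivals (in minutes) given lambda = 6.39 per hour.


Mean interarrival time = 60/lambda = 60/6.39 = 9.39 minutes

9.39 minutes


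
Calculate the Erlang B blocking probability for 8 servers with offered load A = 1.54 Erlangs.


B(N,A) = (A^N/N!) / sum(A^k/k!, k=0..N) with N=8, A=1.54 = 0.0002

0.0002


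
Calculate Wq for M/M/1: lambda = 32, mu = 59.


rho = 32/59; Wq = rho/(mu - lambda) = 0.0201 hours

0.0201 hours


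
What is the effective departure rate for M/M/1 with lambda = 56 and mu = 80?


For a stable queue (lambda < mu), throughput = lambda = 56 per hour

56 per hour


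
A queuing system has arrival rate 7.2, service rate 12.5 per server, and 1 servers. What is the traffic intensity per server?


rho = lambda / (c * mu) = 7.2 / (1 * 12.5) = 0.576

0.576


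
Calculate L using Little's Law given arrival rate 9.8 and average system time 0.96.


L = lambda * W = 9.8 * 0.96 = 9.41

9.41


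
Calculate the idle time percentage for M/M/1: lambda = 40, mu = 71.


Idle fraction = (1 - rho) * 100 = (1 - 40/71) * 100 = 43.7%

43.7%


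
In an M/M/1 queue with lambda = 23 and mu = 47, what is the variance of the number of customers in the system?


rho = 23/47; Var(N) = rho/(1-rho)^2 = 1.88

1.88


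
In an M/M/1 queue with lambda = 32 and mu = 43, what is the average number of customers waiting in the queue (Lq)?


rho = 32/43; Lq = rho^2/(1-rho) = 2.16

2.16


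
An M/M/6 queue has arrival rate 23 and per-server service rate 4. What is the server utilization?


rho = lambda/(c*mu) = 23/(6*4) = 0.9583

0.9583


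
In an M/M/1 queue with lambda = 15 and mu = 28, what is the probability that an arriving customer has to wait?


P(wait) = rho = lambda/mu = 15/28 = 0.5357

0.5357


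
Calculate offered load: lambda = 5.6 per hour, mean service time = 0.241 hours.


Offered load a = lambda * E[S] = 5.6 * 0.241 = 1.35 Erlangs

1.35 Erlangs


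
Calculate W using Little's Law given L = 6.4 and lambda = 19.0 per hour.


W = L / lambda = 6.4 / 19.0 = 0.3368 hours

0.3368 hours


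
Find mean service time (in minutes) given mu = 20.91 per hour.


Mean service time = 60/mu = 60/20.91 = 2.87 minutes

2.87 minutes


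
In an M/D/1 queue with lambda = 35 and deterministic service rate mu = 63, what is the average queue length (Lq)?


M/D/1: Lq = rho^2 / (2*(1-rho)) where rho = 35/63; Lq = 0.35

0.35


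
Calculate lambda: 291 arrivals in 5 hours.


lambda = total arrivals / time = 291 / 5 = 58.2 per hour

58.2 per hour


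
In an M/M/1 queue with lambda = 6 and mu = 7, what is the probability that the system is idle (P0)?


P0 = 1 - rho = 1 - 6/7 = 0.1429

0.1429


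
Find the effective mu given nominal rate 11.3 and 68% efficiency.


Effective rate = mu * efficiency = 11.3 * 0.68 = 7.68 per hour

7.68 per hour


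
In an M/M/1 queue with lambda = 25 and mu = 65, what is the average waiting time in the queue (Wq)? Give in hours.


rho = 25/65; Wq = rho/(mu - lambda) = 0.0096 hours

0.0096 hours


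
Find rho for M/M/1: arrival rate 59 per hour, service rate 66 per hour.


rho = lambda/mu = 59/66 = 0.8939

0.8939


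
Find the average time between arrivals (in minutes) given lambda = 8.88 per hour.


Mean interarrival time = 60/lambda = 60/8.88 = 6.76 minutes

6.76 minutes


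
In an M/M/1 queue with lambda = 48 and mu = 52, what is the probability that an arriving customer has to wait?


P(wait) = rho = lambda/mu = 48/52 = 0.9231

0.9231


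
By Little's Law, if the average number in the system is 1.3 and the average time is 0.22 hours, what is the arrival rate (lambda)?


lambda = L / W = 1.3 / 0.22 = 5.91 per hour

5.91 per hour


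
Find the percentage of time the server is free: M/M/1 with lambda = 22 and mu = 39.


Idle fraction = (1 - rho) * 100 = (1 - 22/39) * 100 = 43.6%

43.6%


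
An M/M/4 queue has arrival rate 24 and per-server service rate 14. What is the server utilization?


rho = lambda/(c*mu) = 24/(4*14) = 0.4286

0.4286


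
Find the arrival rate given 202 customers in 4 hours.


lambda = total arrivals / time = 202 / 4 = 50.5 per hour

50.5 per hour


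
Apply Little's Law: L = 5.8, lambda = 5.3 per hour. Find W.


W = L / lambda = 5.8 / 5.3 = 1.0943 hours

1.0943 hours


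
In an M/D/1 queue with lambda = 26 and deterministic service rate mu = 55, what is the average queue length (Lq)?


M/D/1: Lq = rho^2 / (2*(1-rho)) where rho = 26/55; Lq = 0.21

0.21


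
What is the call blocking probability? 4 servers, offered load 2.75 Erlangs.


B(N,A) = (A^N/N!) / sum(A^k/k!, k=0..N) with N=4, A=2.75 = 0.1781

0.1781


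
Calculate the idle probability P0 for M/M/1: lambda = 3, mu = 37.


P0 = 1 - rho = 1 - 3/37 = 0.9189

0.9189


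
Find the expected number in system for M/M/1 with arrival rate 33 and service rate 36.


rho = 33/36; L = rho/(1-rho) = 11.0

11.0


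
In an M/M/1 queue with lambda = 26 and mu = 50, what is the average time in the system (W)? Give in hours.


W = 1/(mu - lambda) = 1/(50 - 26) = 0.0417 hours

0.0417 hours


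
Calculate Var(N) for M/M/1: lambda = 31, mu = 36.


rho = 31/36; Var(N) = rho/(1-rho)^2 = 44.64

44.64


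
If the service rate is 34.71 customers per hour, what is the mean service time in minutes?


Mean service time = 60/mu = 60/34.71 = 1.73 minutes

1.73 minutes


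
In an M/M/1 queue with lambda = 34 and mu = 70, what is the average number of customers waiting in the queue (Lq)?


rho = 34/70; Lq = rho^2/(1-rho) = 0.46

0.46


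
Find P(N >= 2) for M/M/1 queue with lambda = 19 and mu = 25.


P(N >= 2) = rho^2 = (19/25)^2 = 0.5776

0.5776


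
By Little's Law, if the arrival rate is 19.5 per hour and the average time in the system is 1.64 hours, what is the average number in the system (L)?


L = lambda * W = 19.5 * 1.64 = 31.98

31.98


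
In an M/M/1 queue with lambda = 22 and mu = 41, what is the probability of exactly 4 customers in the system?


rho = 22/41; P(n) = (1-rho)*rho^n = (1-22/41)*(22/41)^4 = 0.0384

0.0384


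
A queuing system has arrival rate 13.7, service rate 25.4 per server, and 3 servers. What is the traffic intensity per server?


rho = lambda / (c * mu) = 13.7 / (3 * 25.4) = 0.1798

0.1798


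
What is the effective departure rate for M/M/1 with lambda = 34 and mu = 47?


For a stable queue (lambda < mu), throughput = lambda = 34 per hour

34 per hour


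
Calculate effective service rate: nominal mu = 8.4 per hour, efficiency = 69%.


Effective rate = mu * efficiency = 8.4 * 0.69 = 5.8 per hour

5.8 per hour


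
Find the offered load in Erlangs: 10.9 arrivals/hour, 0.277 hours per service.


Offered load a = lambda * E[S] = 10.9 * 0.277 = 3.02 Erlangs

3.02 Erlangs


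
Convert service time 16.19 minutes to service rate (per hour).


mu = 60 / avg_service_time = 60 / 16.19 = 3.71 per hour

3.71 per hour


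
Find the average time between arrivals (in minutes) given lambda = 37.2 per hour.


Mean interarrival time = 60/lambda = 60/37.2 = 1.61 minutes

1.61 minutes


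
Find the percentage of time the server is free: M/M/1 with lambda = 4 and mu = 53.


Idle fraction = (1 - rho) * 100 = (1 - 4/53) * 100 = 92.5%

92.5%


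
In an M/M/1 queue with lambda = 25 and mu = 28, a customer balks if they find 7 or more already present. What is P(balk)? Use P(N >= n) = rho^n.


P(N >= 7) = rho^7 = (25/28)^7 = 0.4523

0.4523


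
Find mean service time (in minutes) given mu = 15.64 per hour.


Mean service time = 60/mu = 60/15.64 = 3.84 minutes

3.84 minutes


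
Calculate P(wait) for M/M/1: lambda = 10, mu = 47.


P(wait) = rho = lambda/mu = 10/47 = 0.2128

0.2128


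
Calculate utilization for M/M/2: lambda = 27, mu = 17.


rho = lambda/(c*mu) = 27/(2*17) = 0.7941

0.7941


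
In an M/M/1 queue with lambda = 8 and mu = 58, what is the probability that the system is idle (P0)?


P0 = 1 - rho = 1 - 8/58 = 0.8621

0.8621


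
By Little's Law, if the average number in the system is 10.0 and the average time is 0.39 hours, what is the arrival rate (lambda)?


lambda = L / W = 10.0 / 0.39 = 25.64 per hour

25.64 per hour


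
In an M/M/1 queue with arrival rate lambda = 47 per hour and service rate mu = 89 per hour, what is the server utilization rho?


rho = lambda/mu = 47/89 = 0.5281

0.5281


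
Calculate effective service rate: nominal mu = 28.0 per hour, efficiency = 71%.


Effective rate = mu * efficiency = 28.0 * 0.71 = 19.88 per hour

19.88 per hour


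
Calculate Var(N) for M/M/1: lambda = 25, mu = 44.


rho = 25/44; Var(N) = rho/(1-rho)^2 = 3.05

3.05


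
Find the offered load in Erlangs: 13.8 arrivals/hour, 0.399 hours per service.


Offered load a = lambda * E[S] = 13.8 * 0.399 = 5.51 Erlangs

5.51 Erlangs


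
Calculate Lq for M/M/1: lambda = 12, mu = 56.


rho = 12/56; Lq = rho^2/(1-rho) = 0.06

0.06


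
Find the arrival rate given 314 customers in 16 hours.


lambda = total arrivals / time = 314 / 16 = 19.63 per hour

19.63 per hour


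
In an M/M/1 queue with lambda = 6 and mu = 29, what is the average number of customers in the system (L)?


rho = 6/29; L = rho/(1-rho) = 0.26

0.26


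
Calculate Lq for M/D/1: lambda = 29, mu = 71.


M/D/1: Lq = rho^2 / (2*(1-rho)) where rho = 29/71; Lq = 0.14

0.14


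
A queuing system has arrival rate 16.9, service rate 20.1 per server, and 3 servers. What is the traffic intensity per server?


rho = lambda / (c * mu) = 16.9 / (3 * 20.1) = 0.2803

0.2803


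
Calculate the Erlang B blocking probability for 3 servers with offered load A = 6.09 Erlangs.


B(N,A) = (A^N/N!) / sum(A^k/k!, k=0..N) with N=3, A=6.09 = 0.5949

0.5949


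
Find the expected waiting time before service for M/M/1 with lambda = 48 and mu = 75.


rho = 48/75; Wq = rho/(mu - lambda) = 0.0237 hours

0.0237 hours


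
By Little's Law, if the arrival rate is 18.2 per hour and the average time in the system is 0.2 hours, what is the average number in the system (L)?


L = lambda * W = 18.2 * 0.2 = 3.64

3.64


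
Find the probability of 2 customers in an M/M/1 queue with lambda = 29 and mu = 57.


rho = 29/57; P(n) = (1-rho)*rho^n = (1-29/57)*(29/57)^2 = 0.1272

0.1272


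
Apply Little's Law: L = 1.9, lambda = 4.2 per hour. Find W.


W = L / lambda = 1.9 / 4.2 = 0.4524 hours

0.4524 hours


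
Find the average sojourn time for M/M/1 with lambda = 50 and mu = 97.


W = 1/(mu - lambda) = 1/(97 - 50) = 0.0213 hours

0.0213 hours


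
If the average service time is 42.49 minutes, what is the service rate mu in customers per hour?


mu = 60 / avg_service_time = 60 / 42.49 = 1.41 per hour

1.41 per hour


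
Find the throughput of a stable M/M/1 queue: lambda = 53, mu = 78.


For a stable queue (lambda < mu), throughput = lambda = 53 per hour

53 per hour


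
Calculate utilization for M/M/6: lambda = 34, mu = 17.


rho = lambda/(c*mu) = 34/(6*17) = 0.3333

0.3333


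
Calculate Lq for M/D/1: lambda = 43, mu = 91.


M/D/1: Lq = rho^2 / (2*(1-rho)) where rho = 43/91; Lq = 0.21

0.21


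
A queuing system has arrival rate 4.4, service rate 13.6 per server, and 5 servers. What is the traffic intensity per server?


rho = lambda / (c * mu) = 4.4 / (5 * 13.6) = 0.0647

0.0647


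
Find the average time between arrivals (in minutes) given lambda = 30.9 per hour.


Mean interarrival time = 60/lambda = 60/30.9 = 1.94 minutes

1.94 minutes


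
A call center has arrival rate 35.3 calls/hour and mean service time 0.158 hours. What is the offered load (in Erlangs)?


Offered load a = lambda * E[S] = 35.3 * 0.158 = 5.58 Erlangs

5.58 Erlangs


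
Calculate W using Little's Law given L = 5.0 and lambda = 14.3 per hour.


W = L / lambda = 5.0 / 14.3 = 0.3497 hours

0.3497 hours


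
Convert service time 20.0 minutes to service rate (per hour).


mu = 60 / avg_service_time = 60 / 20.0 = 3.0 per hour

3.0 per hour


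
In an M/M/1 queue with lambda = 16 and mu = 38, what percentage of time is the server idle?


Idle fraction = (1 - rho) * 100 = (1 - 16/38) * 100 = 57.9%

57.9%


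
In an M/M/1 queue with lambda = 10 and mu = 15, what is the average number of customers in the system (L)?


rho = 10/15; L = rho/(1-rho) = 2.0

2.0


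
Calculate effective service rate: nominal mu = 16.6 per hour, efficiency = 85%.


Effective rate = mu * efficiency = 16.6 * 0.85 = 14.11 per hour

14.11 per hour


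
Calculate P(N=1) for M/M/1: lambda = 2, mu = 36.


rho = 2/36; P(n) = (1-rho)*rho^n = (1-2/36)*(2/36)^1 = 0.0525

0.0525


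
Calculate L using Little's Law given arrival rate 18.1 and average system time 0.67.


L = lambda * W = 18.1 * 0.67 = 12.13

12.13


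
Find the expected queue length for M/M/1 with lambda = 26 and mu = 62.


rho = 26/62; Lq = rho^2/(1-rho) = 0.3

0.3


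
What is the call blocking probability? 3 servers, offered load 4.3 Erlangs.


B(N,A) = (A^N/N!) / sum(A^k/k!, k=0..N) with N=3, A=4.3 = 0.4767

0.4767


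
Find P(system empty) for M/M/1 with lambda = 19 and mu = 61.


P0 = 1 - rho = 1 - 19/61 = 0.6885

0.6885


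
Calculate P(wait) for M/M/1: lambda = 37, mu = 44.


P(wait) = rho = lambda/mu = 37/44 = 0.8409

0.8409


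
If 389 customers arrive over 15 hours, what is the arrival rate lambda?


lambda = total arrivals / time = 389 / 15 = 25.93 per hour

25.93 per hour


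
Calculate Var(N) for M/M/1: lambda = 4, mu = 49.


rho = 4/49; Var(N) = rho/(1-rho)^2 = 0.1

0.1


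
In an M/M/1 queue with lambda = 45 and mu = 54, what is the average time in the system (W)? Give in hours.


W = 1/(mu - lambda) = 1/(54 - 45) = 0.1111 hours

0.1111 hours


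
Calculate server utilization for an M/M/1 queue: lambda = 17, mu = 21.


rho = lambda/mu = 17/21 = 0.8095

0.8095


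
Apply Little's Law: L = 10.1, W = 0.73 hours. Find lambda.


lambda = L / W = 10.1 / 0.73 = 13.84 per hour

13.84 per hour


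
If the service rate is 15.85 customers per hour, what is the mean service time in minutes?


Mean service time = 60/mu = 60/15.85 = 3.79 minutes

3.79 minutes


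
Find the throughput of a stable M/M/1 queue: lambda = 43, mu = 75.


For a stable queue (lambda < mu), throughput = lambda = 43 per hour

43 per hour


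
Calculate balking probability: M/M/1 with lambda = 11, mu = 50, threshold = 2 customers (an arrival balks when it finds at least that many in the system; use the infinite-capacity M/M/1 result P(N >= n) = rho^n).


P(N >= 2) = rho^2 = (11/50)^2 = 0.0484

0.0484


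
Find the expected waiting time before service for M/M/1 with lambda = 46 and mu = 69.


rho = 46/69; Wq = rho/(mu - lambda) = 0.029 hours

0.029 hours
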